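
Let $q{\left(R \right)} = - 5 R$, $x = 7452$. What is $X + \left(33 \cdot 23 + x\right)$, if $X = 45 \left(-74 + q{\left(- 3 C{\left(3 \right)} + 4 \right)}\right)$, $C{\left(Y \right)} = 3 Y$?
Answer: $10056$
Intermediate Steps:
$X = 1845$ ($X = 45 \left(-74 - 5 \left(- 3 \cdot 3 \cdot 3 + 4\right)\right) = 45 \left(-74 - 5 \left(\left(-3\right) 9 + 4\right)\right) = 45 \left(-74 - 5 \left(-27 + 4\right)\right) = 45 \left(-74 - -115\right) = 45 \left(-74 + 115\right) = 45 \cdot 41 = 1845$)
$X + \left(33 \cdot 23 + x\right) = 1845 + \left(33 \cdot 23 + 7452\right) = 1845 + \left(759 + 7452\right) = 1845 + 8211 = 10056$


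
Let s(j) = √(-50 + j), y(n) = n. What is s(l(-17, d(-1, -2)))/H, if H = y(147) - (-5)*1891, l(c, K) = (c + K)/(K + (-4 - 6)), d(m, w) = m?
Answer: I*√1463/52811 ≈ 0.00072427*I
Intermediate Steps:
l(c, K) = (K + c)/(-10 + K) (l(c, K) = (K + c)/(K - 10) = (K + c)/(-10 + K))
H = 9602 (H = 147 - (-5)*1891 = 147 - 1*(-9455) = 147 + 9455 = 9602)
s(l(-17, d(-1, -2)))/H = √(-50 + (-1 - 17)/(-10 - 1))/9602 = √(-50 - 18/(-11))*(1/9602) = √(-50 - 1/11*(-18))*(1/9602) = √(-50 + 18/11)*(1/9602) = √(-532/11)*(1/9602) = (2*I*√1463/11)*(1/9602) = I*√1463/52811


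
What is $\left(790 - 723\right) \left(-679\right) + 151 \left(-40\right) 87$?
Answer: $-570973$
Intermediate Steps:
$\left(790 - 723\right) \left(-679\right) + 151 \left(-40\right) 87 = 67 \left(-679\right) - 525480 = -45493 - 525480 = -570973$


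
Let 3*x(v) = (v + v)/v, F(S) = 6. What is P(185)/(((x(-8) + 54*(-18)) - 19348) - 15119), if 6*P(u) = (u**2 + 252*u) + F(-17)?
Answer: -80851/212630 ≈ -0.38024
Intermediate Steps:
P(u) = 1 + 42*u + u**2/6 (P(u) = ((u**2 + 252*u) + 6)/6 = (6 + u**2 + 252*u)/6 = 1 + 42*u + u**2/6)
x(v) = 2/3 (x(v) = ((v + v)/v)/3 = ((2*v)/v)/3 = (1/3)*2 = 2/3)
P(185)/(((x(-8) + 54*(-18)) - 19348) - 15119) = (1 + 42*185 + (1/6)*185**2)/(((2/3 + 54*(-18)) - 19348) - 15119) = (1 + 7770 + (1/6)*34225)/(((2/3 - 972) - 19348) - 15119) = (1 + 7770 + 34225/6)/((-2914/3 - 19348) - 15119) = 80851/(6*(-60958/3 - 15119)) = 80851/(6*(-106315/3)) = (80851/6)*(-3/106315) = -80851/212630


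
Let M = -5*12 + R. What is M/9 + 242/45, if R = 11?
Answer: -1/15 ≈ -0.066667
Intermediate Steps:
M = -49 (M = -5*12 + 11 = -60 + 11 = -49)
M/9 + 242/45 = -49/9 + 242/45 = -1/15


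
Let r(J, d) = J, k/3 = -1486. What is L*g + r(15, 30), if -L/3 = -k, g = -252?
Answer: 3370263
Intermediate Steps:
k = -4458 (k = 3*(-1486) = -4458)
L = -13374 (L = -(-3)*(-4458) = -3*4458 = -13374)
L*g + r(15, 30) = -13374*(-252) + 15 = 3370248 + 15 = 3370263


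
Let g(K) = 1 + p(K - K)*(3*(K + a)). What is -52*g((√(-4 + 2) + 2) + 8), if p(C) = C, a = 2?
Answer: -52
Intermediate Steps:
g(K) = 1 (g(K) = 1 + (K - K)*(3*(K + 2)) = 1 + 0*(3*(2 + K)) = 1 + 0*(6 + 3*K) = 1 + 0 = 1)
-52*g((√(-4 + 2) + 2) + 8) = -52*1 = -52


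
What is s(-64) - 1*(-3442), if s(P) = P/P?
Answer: 3443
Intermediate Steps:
s(P) = 1
s(-64) - 1*(-3442) = 1 - 1*(-3442) = 1 + 3442 = 3443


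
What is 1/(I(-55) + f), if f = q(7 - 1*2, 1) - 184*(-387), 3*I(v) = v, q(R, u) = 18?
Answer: 3/213623 ≈ 1.4043e-5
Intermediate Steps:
I(v) = v/3
f = 71226 (f = 18 - 184*(-387) = 18 + 71208 = 71226)
1/(I(-55) + f) = 1/((⅓)*(-55) + 71226) = 1/(-55/3 + 71226) = 1/(213623/3) = 3/213623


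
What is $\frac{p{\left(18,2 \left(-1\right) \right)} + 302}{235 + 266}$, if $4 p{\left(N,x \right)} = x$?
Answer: $\frac{201}{334} \approx 0.6018$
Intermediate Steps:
$p{\left(N,x \right)} = \frac{x}{4}$
$\frac{p{\left(18,2 \left(-1\right) \right)} + 302}{235 + 266} = \frac{\frac{2 \left(-1\right)}{4} + 302}{235 + 266} = \frac{\frac{1}{4} \left(-2\right) + 302}{501} = \left(- \frac{1}{2} + 302\right) \frac{1}{501} = \frac{603}{2} \cdot \frac{1}{501} = \frac{201}{334}$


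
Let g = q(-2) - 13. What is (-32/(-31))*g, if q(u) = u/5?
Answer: -2144/155 ≈ -13.832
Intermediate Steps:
q(u) = u/5 (q(u) = u*(1/5) = u/5)
g = -67/5 (g = (1/5)*(-2) - 13 = -2/5 - 13 = -67/5 ≈ -13.400)
(-32/(-31))*g = (-32/(-31))*(-67/5) = -1/31*(-32)*(-67/5) = (32/31)*(-67/5) = -2144/155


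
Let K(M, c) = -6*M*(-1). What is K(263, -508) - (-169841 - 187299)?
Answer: 358718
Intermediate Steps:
K(M, c) = 6*M
K(263, -508) - (-169841 - 187299) = 6*263 - (-169841 - 187299) = 1578 - 1*(-357140) = 1578 + 357140 = 358718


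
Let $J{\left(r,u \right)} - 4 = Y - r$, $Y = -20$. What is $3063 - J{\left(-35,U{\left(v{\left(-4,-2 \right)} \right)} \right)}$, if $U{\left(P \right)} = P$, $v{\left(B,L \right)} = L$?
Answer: $3044$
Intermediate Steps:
$J{\left(r,u \right)} = -16 - r$ ($J{\left(r,u \right)} = 4 - \left(20 + r\right) = -16 - r$)
$3063 - J{\left(-35,U{\left(v{\left(-4,-2 \right)} \right)} \right)} = 3063 - \left(-16 - -35\right) = 3063 - \left(-16 + 35\right) = 3063 - 19 = 3044$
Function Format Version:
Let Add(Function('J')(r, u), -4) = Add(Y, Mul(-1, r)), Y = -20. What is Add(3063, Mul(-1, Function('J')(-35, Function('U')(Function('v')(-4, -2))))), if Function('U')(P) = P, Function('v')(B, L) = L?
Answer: 3044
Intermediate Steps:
Function('J')(r, u) = Add(-16, Mul(-1, r)) (Function('J')(r, u) = Add(4, Add(-20, Mul(-1, r))) = Add(-16, Mul(-1, r)))
Add(3063, Mul(-1, Function('J')(-35, Function('U')(Function('v')(-4, -2))))) = Add(3063, Mul(-1, Add(-16, Mul(-1, -35)))) = Add(3063, Mul(-1, Add(-16, 35))) = Add(3063, Mul(-1, 19)) = Add(3063, -19) = 3044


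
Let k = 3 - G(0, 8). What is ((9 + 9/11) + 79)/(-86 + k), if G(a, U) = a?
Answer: -977/913 ≈ -1.0701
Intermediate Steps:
k = 3 (k = 3 - 1*0 = 3 + 0 = 3)
((9 + 9/11) + 79)/(-86 + k) = ((9 + 9/11) + 79)/(-86 + 3) = ((9 + (1/11)*9) + 79)/(-83) = ((9 + 9/11) + 79)*(-1/83) = (108/11 + 79)*(-1/83) = (977/11)*(-1/83) = -977/913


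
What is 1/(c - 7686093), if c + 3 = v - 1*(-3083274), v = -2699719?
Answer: -1/7302541 ≈ -1.3694e-7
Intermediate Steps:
c = 383552 (c = -3 + (-2699719 - 1*(-3083274)) = -3 + (-2699719 + 3083274) = -3 + 383555 = 383552)
1/(c - 7686093) = 1/(383552 - 7686093) = 1/(-7302541) = -1/7302541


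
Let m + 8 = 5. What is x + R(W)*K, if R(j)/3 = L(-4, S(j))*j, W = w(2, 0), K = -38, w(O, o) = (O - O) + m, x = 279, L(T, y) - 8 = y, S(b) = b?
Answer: 1989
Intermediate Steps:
m = -3 (m = -8 + 5 = -3)
L(T, y) = 8 + y
w(O, o) = -3 (w(O, o) = (O - O) - 3 = 0 - 3 = -3)
W = -3
R(j) = 3*j*(8 + j) (R(j) = 3*((8 + j)*j) = 3*(j*(8 + j)) = 3*j*(8 + j))
x + R(W)*K = 279 + (3*(-3)*(8 - 3))*(-38) = 279 + (3*(-3)*5)*(-38) = 279 - 45*(-38) = 279 + 1710 = 1989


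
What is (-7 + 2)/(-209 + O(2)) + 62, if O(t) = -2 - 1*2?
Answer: 13211/213 ≈ 62.023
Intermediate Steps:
O(t) = -4 (O(t) = -2 - 2 = -4)
(-7 + 2)/(-209 + O(2)) + 62 = (-7 + 2)/(-209 - 4) + 62 = -5/(-213) + 62 = -5*(-1/213) + 62 = 5/213 + 62 = 13211/213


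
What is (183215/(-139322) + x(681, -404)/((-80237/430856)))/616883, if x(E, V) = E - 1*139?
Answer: -32549724662499/6895998919558262 ≈ -0.0047201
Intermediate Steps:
x(E, V) = -139 + E (x(E, V) = E - 139 = -139 + E)
(183215/(-139322) + x(681, -404)/((-80237/430856)))/616883 = (183215/(-139322) + (-139 + 681)/((-80237/430856)))/616883 = (183215*(-1/139322) + 542/((-80237*1/430856)))*(1/616883) = (-183215/139322 + 542/(-80237/430856))*(1/616883) = (-183215/139322 + 542*(-430856/80237))*(1/616883) = (-183215/139322 - 233523952/80237)*(1/616883) = -32549724662499/11178779314*1/616883 = -32549724662499/6895998919558262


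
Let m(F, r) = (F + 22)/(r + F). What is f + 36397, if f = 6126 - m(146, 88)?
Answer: 1658369/39 ≈ 42522.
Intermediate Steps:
m(F, r) = (22 + F)/(F + r)
f = 238886/39 (f = 6126 - (22 + 146)/(146 + 88) = 6126 - 168/234 = 6126 - 1*28/39 = 6126 - 28/39 = 238886/39 ≈ 6125.3)
f + 36397 = 238886/39 + 36397 = 1658369/39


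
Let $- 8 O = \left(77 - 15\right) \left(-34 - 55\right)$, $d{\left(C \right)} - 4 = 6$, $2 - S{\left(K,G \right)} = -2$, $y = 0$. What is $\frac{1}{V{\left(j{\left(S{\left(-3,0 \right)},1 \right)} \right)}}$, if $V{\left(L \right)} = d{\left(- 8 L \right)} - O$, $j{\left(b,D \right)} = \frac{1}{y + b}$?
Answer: $- \frac{4}{2719} \approx -0.0014711$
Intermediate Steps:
$S{\left(K,G \right)} = 4$ ($S{\left(K,G \right)} = 2 - -2 = 2 + 2 = 4$)
$j{\left(b,D \right)} = \frac{1}{b}$ ($j{\left(b,D \right)} = \frac{1}{0 + b} = \frac{1}{b}$)
$d{\left(C \right)} = 10$ ($d{\left(C \right)} = 4 + 6 = 10$)
$O = \frac{2759}{4}$ ($O = - \frac{\left(77 - 15\right) \left(-34 - 55\right)}{8} = - \frac{62 \left(-89\right)}{8} = \left(- \frac{1}{8}\right) \left(-5518\right) = \frac{2759}{4} \approx 689.75$)
$V{\left(L \right)} = - \frac{2719}{4}$ ($V{\left(L \right)} = 10 - \frac{2759}{4} = - \frac{2719}{4}$)
$\frac{1}{V{\left(j{\left(S{\left(-3,0 \right)},1 \right)} \right)}} = \frac{1}{- \frac{2719}{4}} = - \frac{4}{2719}$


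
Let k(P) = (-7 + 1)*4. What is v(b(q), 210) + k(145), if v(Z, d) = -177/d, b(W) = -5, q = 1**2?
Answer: -1739/70 ≈ -24.843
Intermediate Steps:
q = 1
k(P) = -24 (k(P) = -6*4 = -24)
v(b(q), 210) + k(145) = -177/210 - 24 = -177*1/210 - 24 = -59/70 - 24 = -1739/70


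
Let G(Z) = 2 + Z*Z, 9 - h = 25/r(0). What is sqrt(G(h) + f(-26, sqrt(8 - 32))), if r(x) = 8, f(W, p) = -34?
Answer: sqrt(161)/8 ≈ 1.5861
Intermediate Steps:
h = 47/8 (h = 9 - 25/8 = 47/8 ≈ 5.8750)
G(Z) = 2 + Z**2
sqrt(G(h) + f(-26, sqrt(8 - 32))) = sqrt((2 + (47/8)**2) - 34) = sqrt((2 + 2209/64) - 34) = sqrt(2337/64 - 34) = sqrt(161/64) = sqrt(161)/8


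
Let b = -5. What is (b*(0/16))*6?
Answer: 0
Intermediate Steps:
(b*(0/16))*6 = -0/16*6 = -5*0*6 = 0*6 = 0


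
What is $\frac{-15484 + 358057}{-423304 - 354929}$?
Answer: $- \frac{114191}{259411} \approx -0.44019$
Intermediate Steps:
$\frac{-15484 + 358057}{-423304 - 354929} = \frac{342573}{-778233} = 342573 \left(- \frac{1}{778233}\right) = - \frac{114191}{259411}$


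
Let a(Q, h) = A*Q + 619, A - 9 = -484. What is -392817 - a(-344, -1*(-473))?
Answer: -556836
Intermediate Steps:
A = -475 (A = 9 - 484 = -475)
a(Q, h) = 619 - 475*Q (a(Q, h) = -475*Q + 619 = 619 - 475*Q)
-392817 - a(-344, -1*(-473)) = -392817 - (619 - 475*(-344)) = -392817 - (619 + 163400) = -392817 - 1*164019 = -392817 - 164019 = -556836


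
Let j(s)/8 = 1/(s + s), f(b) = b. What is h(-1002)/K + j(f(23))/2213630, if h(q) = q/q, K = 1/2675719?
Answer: 68115096274657/25456745 ≈ 2.6757e+6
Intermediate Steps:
j(s) = 4/s (j(s) = 8/(s + s) = 8/((2*s)) = 8*(1/(2*s)) = 4/s)
K = 1/2675719 ≈ 3.7373e-7
h(q) = 1
h(-1002)/K + j(f(23))/2213630 = 1/(1/2675719) + (4/23)/2213630 = 1*2675719 + (4*(1/23))*(1/2213630) = 2675719 + (4/23)*(1/2213630) = 2675719 + 2/25456745 = 68115096274657/25456745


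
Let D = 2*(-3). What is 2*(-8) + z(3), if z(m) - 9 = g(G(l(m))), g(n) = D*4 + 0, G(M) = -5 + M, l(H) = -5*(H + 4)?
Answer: -31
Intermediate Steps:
l(H) = -20 - 5*H (l(H) = -5*(4 + H) = -20 - 5*H)
D = -6
g(n) = -24 (g(n) = -6*4 + 0 = -24 + 0 = -24)
z(m) = -15 (z(m) = 9 - 24 = -15)
2*(-8) + z(3) = 2*(-8) - 15 = -16 - 15 = -31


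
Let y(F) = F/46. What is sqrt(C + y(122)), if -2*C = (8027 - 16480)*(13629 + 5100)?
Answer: sqrt(167498584358)/46 ≈ 8897.1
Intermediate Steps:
C = 158316237/2 (C = -(8027 - 16480)*(13629 + 5100)/2 = -(-8453)*18729/2 = -1/2*(-158316237) = 158316237/2 ≈ 7.9158e+7)
y(F) = F/46 (y(F) = F*(1/46) = F/46)
sqrt(C + y(122)) = sqrt(158316237/2 + (1/46)*122) = sqrt(158316237/2 + 61/23) = sqrt(3641273573/46) = sqrt(167498584358)/46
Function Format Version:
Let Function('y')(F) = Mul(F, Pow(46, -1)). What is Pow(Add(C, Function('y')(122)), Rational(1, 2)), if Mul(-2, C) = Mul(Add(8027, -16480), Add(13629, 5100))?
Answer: Mul(Rational(1, 46), Pow(167498584358, Rational(1, 2))) ≈ 8897.1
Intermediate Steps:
C = Rational(158316237, 2) (C = Mul(Rational(-1, 2), Mul(Add(8027, -16480), Add(13629, 5100))) = Mul(Rational(-1, 2), Mul(-8453, 18729)) = Mul(Rational(-1, 2), -158316237) = Rational(158316237, 2) ≈ 7.9158e+7)
Function('y')(F) = Mul(Rational(1, 46), F) (Function('y')(F) = Mul(F, Rational(1, 46)) = Mul(Rational(1, 46), F))
Pow(Add(C, Function('y')(122)), Rational(1, 2)) = Pow(Add(Rational(158316237, 2), Mul(Rational(1, 46), 122)), Rational(1, 2)) = Pow(Add(Rational(158316237, 2), Rational(61, 23)), Rational(1, 2)) = Pow(Rational(3641273573, 46), Rational(1, 2)) = Mul(Rational(1, 46), Pow(167498584358, Rational(1, 2)))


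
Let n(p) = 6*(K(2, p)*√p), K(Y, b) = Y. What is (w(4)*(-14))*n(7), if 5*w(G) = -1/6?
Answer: 28*√7/5 ≈ 14.816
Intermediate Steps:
n(p) = 12*√p (n(p) = 6*(2*√p) = 12*√p)
w(G) = -1/30 (w(G) = (-1/6)/5 = (-1*⅙)/5 = (⅕)*(-⅙) = -1/30)
(w(4)*(-14))*n(7) = (-1/30*(-14))*(12*√7) = 7*(12*√7)/15 = 28*√7/5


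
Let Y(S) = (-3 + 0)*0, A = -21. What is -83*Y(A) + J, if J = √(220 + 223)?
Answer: √443 ≈ 21.048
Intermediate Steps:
Y(S) = 0 (Y(S) = -3*0 = 0)
J = √443 ≈ 21.048
-83*Y(A) + J = -83*0 + √443 = 0 + √443 = √443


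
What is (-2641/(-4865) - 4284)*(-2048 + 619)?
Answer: 214237109/35 ≈ 6.1211e+6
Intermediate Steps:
(-2641/(-4865) - 4284)*(-2048 + 619) = (-2641*(-1/4865) - 4284)*(-1429) = (19/35 - 4284)*(-1429) = -149921/35*(-1429) = 214237109/35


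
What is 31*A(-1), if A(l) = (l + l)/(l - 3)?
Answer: 31/2 ≈ 15.500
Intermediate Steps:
A(l) = 2*l/(-3 + l) (A(l) = (2*l)/(-3 + l) = 2*l/(-3 + l))
31*A(-1) = 31*(2*(-1)/(-3 - 1)) = 31*(2*(-1)/(-4)) = 31*(2*(-1)*(-¼)) = 31*(½) = 31/2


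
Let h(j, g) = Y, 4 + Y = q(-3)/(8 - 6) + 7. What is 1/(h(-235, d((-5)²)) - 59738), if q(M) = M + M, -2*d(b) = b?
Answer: -1/59738 ≈ -1.6740e-5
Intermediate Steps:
d(b) = -b/2
q(M) = 2*M
Y = 0 (Y = -4 + ((2*(-3))/(8 - 6) + 7) = -4 + (-6/2 + 7) = -4 + ((½)*(-6) + 7) = -4 + (-3 + 7) = -4 + 4 = 0)
h(j, g) = 0
1/(h(-235, d((-5)²)) - 59738) = 1/(0 - 59738) = 1/(-59738) = -1/59738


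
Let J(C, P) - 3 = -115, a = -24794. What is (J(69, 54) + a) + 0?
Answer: -24906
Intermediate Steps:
J(C, P) = -112 (J(C, P) = 3 - 115 = -112)
(J(69, 54) + a) + 0 = (-112 - 24794) + 0 = -24906 + 0 = -24906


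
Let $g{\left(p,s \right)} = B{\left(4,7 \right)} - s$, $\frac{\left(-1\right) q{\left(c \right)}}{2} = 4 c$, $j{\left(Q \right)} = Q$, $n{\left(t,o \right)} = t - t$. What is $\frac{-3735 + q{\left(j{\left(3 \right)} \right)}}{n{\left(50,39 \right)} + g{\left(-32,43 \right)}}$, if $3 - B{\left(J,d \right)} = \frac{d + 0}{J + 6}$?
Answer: $\frac{37590}{407} \approx 92.359$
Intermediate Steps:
$n{\left(t,o \right)} = 0$
$B{\left(J,d \right)} = 3 - \frac{d}{6 + J}$ ($B{\left(J,d \right)} = 3 - \frac{d + 0}{J + 6} = 3 - \frac{d}{6 + J}$)
$q{\left(c \right)} = - 8 c$ ($q{\left(c \right)} = - 2 \cdot 4 c = - 8 c$)
$g{\left(p,s \right)} = \frac{23}{10} - s$ ($g{\left(p,s \right)} = \frac{18 - 7 + 3 \cdot 4}{6 + 4} - s = \frac{18 - 7 + 12}{10} - s = \frac{1}{10} \cdot 23 - s = \frac{23}{10} - s$)
$\frac{-3735 + q{\left(j{\left(3 \right)} \right)}}{n{\left(50,39 \right)} + g{\left(-32,43 \right)}} = \frac{-3735 - 24}{0 + \left(\frac{23}{10} - 43\right)} = - \frac{3759}{0 - \frac{407}{10}} = - \frac{3759}{- \frac{407}{10}} = \left(-3759\right) \left(- \frac{10}{407}\right) = \frac{37590}{407}$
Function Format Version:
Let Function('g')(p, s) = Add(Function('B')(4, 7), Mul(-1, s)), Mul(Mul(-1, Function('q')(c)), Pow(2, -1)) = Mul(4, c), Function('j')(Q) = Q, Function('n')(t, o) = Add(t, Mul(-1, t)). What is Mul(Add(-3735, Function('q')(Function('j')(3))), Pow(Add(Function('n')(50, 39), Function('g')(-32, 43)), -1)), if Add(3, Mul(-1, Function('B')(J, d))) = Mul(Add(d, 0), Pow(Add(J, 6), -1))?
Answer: Rational(37590, 407) ≈ 92.359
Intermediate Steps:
Function('n')(t, o) = 0
Function('B')(J, d) = Add(3, Mul(-1, d, Pow(Add(6, J), -1))) (Function('B')(J, d) = Add(3, Mul(-1, Mul(Add(d, 0), Pow(Add(J, 6), -1)))) = Add(3, Mul(-1, Mul(d, Pow(Add(6, J), -1)))) = Add(3, Mul(-1, d, Pow(Add(6, J), -1))))
Function('q')(c) = Mul(-8, c) (Function('q')(c) = Mul(-2, Mul(4, c)) = Mul(-8, c))
Function('g')(p, s) = Add(Rational(23, 10), Mul(-1, s)) (Function('g')(p, s) = Add(Mul(Pow(Add(6, 4), -1), Add(18, Mul(-1, 7), Mul(3, 4))), Mul(-1, s)) = Add(Mul(Pow(10, -1), Add(18, -7, 12)), Mul(-1, s)) = Add(Mul(Rational(1, 10), 23), Mul(-1, s)) = Add(Rational(23, 10), Mul(-1, s)))
Mul(Add(-3735, Function('q')(Function('j')(3))), Pow(Add(Function('n')(50, 39), Function('g')(-32, 43)), -1)) = Mul(Add(-3735, Mul(-8, 3)), Pow(Add(0, Add(Rational(23, 10), Mul(-1, 43))), -1)) = Mul(Add(-3735, -24), Pow(Add(0, Add(Rational(23, 10), -43)), -1)) = Mul(-3759, Pow(Add(0, Rational(-407, 10)), -1)) = Mul(-3759, Pow(Rational(-407, 10), -1)) = Mul(-3759, Rational(-10, 407)) = Rational(37590, 407)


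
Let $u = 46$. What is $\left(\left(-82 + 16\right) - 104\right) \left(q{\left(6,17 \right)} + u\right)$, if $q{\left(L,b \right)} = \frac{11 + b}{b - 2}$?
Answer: $- \frac{24412}{3} \approx -8137.3$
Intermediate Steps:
$q{\left(L,b \right)} = \frac{11 + b}{-2 + b}$
$\left(\left(-82 + 16\right) - 104\right) \left(q{\left(6,17 \right)} + u\right) = \left(\left(-82 + 16\right) - 104\right) \left(\frac{11 + 17}{-2 + 17} + 46\right) = \left(-66 - 104\right) \left(\frac{1}{15} \cdot 28 + 46\right) = - 170 \left(\frac{1}{15} \cdot 28 + 46\right) = - 170 \left(\frac{28}{15} + 46\right) = \left(-170\right) \frac{718}{15} = - \frac{24412}{3}$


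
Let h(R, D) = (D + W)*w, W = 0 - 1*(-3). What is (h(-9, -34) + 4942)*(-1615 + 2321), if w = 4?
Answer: 3401508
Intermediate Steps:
W = 3 (W = 0 + 3 = 3)
h(R, D) = 12 + 4*D (h(R, D) = (D + 3)*4 = (3 + D)*4 = 12 + 4*D)
(h(-9, -34) + 4942)*(-1615 + 2321) = ((12 + 4*(-34)) + 4942)*(-1615 + 2321) = ((12 - 136) + 4942)*706 = (-124 + 4942)*706 = 4818*706 = 3401508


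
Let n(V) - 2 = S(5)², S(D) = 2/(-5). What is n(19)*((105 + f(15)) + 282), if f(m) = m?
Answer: 21708/25 ≈ 868.32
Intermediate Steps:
S(D) = -⅖ (S(D) = 2*(-⅕) = -⅖)
n(V) = 54/25 (n(V) = 2 + (-⅖)² = 2 + 4/25 = 54/25)
n(19)*((105 + f(15)) + 282) = 54*((105 + 15) + 282)/25 = 54*(120 + 282)/25 = (54/25)*402 = 21708/25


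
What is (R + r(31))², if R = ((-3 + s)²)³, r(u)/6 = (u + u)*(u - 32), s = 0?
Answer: 127449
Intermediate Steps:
r(u) = 12*u*(-32 + u) (r(u) = 6*((u + u)*(u - 32)) = 6*((2*u)*(-32 + u)) = 6*(2*u*(-32 + u)) = 12*u*(-32 + u))
R = 729 (R = ((-3 + 0)²)³ = ((-3)²)³ = 9³ = 729)
(R + r(31))² = (729 + 12*31*(-32 + 31))² = (729 + 12*31*(-1))² = (729 - 372)² = 357² = 127449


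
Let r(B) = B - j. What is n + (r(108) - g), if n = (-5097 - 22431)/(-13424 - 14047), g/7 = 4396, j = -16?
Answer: -280634560/9157 ≈ -30647.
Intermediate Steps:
g = 30772 (g = 7*4396 = 30772)
r(B) = 16 + B (r(B) = B - 1*(-16) = B + 16 = 16 + B)
n = 9176/9157 (n = -27528/(-27471) = -27528*(-1/27471) = 9176/9157 ≈ 1.0021)
n + (r(108) - g) = 9176/9157 + ((16 + 108) - 1*30772) = 9176/9157 + (124 - 30772) = 9176/9157 - 30648 = -280634560/9157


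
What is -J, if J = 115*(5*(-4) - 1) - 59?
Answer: 2474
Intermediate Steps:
J = -2474 (J = 115*(-20 - 1) - 59 = 115*(-21) - 59 = -2415 - 59 = -2474)
-J = -1*(-2474) = 2474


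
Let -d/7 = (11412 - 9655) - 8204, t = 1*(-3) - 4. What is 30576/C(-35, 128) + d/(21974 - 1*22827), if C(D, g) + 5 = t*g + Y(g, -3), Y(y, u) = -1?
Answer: -33393843/384703 ≈ -86.804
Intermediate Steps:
t = -7 (t = -3 - 4 = -7)
d = 45129 (d = -7*((11412 - 9655) - 8204) = -7*(1757 - 8204) = -7*(-6447) = 45129)
C(D, g) = -6 - 7*g (C(D, g) = -5 + (-7*g - 1) = -5 + (-1 - 7*g) = -6 - 7*g)
30576/C(-35, 128) + d/(21974 - 1*22827) = 30576/(-6 - 7*128) + 45129/(21974 - 1*22827) = 30576/(-6 - 896) + 45129/(21974 - 22827) = 30576/(-902) + 45129/(-853) = 30576*(-1/902) + 45129*(-1/853) = -15288/451 - 45129/853 = -33393843/384703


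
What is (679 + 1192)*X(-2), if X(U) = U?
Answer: -3742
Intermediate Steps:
(679 + 1192)*X(-2) = (679 + 1192)*(-2) = 1871*(-2) = -3742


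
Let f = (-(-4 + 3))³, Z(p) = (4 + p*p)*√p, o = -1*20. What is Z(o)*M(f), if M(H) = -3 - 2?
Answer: -4040*I*√5 ≈ -9033.7*I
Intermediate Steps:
o = -20
Z(p) = √p*(4 + p²) (Z(p) = (4 + p²)*√p = √p*(4 + p²))
f = 1 (f = (-1*(-1))³ = 1³ = 1)
M(H) = -5
Z(o)*M(f) = (√(-20)*(4 + (-20)²))*(-5) = ((2*I*√5)*(4 + 400))*(-5) = ((2*I*√5)*404)*(-5) = (808*I*√5)*(-5) = -4040*I*√5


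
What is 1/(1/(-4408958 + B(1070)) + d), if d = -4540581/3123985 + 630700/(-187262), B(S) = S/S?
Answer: -1289628032930714995/6217898601598686012 ≈ -0.20741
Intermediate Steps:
B(S) = 1
d = -1410287809361/292501839535 (d = -4540581*1/3123985 + 630700*(-1/187262) = -4540581/3123985 - 315350/93631 = -1410287809361/292501839535 ≈ -4.8215)
1/(1/(-4408958 + B(1070)) + d) = 1/(1/(-4408958 + 1) - 1410287809361/292501839535) = 1/(1/(-4408957) - 1410287809361/292501839535) = 1/(-1/4408957 - 1410287809361/292501839535) = 1/(-6217898601598686012/1289628032930714995) = -1289628032930714995/6217898601598686012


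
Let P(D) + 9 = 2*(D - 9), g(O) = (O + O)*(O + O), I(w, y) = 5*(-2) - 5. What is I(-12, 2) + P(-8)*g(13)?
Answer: -29083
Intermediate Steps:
I(w, y) = -15 (I(w, y) = -10 - 5 = -15)
g(O) = 4*O² (g(O) = (2*O)*(2*O) = 4*O²)
P(D) = -27 + 2*D (P(D) = -9 + 2*(D - 9) = -9 + 2*(-9 + D) = -9 + (-18 + 2*D) = -27 + 2*D)
I(-12, 2) + P(-8)*g(13) = -15 + (-27 + 2*(-8))*(4*13²) = -15 + (-27 - 16)*(4*169) = -15 - 43*676 = -15 - 29068 = -29083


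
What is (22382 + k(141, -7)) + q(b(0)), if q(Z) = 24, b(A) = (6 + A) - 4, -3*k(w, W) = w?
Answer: 22359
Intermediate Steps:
k(w, W) = -w/3
b(A) = 2 + A
(22382 + k(141, -7)) + q(b(0)) = (22382 - ⅓*141) + 24 = (22382 - 47) + 24 = 22335 + 24 = 22359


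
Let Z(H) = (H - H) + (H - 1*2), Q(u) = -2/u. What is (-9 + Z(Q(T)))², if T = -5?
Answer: 2809/25 ≈ 112.36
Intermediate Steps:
Z(H) = -2 + H (Z(H) = 0 + (H - 2) = 0 + (-2 + H) = -2 + H)
(-9 + Z(Q(T)))² = (-9 + (-2 - 2/(-5)))² = (-9 + (-2 - 2*(-⅕)))² = (-9 + (-2 + ⅖))² = (-9 - 8/5)² = (-53/5)² = 2809/25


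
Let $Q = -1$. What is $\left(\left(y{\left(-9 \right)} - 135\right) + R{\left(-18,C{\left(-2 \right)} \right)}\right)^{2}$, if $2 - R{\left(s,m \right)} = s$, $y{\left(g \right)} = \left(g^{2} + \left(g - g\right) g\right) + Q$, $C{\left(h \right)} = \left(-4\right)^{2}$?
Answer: $1225$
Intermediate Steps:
$C{\left(h \right)} = 16$
$y{\left(g \right)} = -1 + g^{2}$ ($y{\left(g \right)} = \left(g^{2} + \left(g - g\right) g\right) - 1 = \left(g^{2} + 0 g\right) - 1 = \left(g^{2} + 0\right) - 1 = g^{2} - 1 = -1 + g^{2}$)
$R{\left(s,m \right)} = 2 - s$
$\left(\left(y{\left(-9 \right)} - 135\right) + R{\left(-18,C{\left(-2 \right)} \right)}\right)^{2} = \left(\left(\left(-1 + \left(-9\right)^{2}\right) - 135\right) + \left(2 - -18\right)\right)^{2} = \left(\left(\left(-1 + 81\right) - 135\right) + \left(2 + 18\right)\right)^{2} = \left(\left(80 - 135\right) + 20\right)^{2} = \left(-55 + 20\right)^{2} = \left(-35\right)^{2} = 1225$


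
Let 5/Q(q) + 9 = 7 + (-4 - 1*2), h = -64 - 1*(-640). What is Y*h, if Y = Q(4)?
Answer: -360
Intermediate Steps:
h = 576 (h = -64 + 640 = 576)
Q(q) = -5/8 (Q(q) = 5/(-9 + (7 + (-4 - 1*2))) = 5/(-9 + (7 + (-4 - 2))) = 5/(-9 + (7 - 6)) = 5/(-9 + 1) = 5/(-8) = 5*(-⅛) = -5/8)
Y = -5/8 ≈ -0.62500
Y*h = -5/8*576 = -360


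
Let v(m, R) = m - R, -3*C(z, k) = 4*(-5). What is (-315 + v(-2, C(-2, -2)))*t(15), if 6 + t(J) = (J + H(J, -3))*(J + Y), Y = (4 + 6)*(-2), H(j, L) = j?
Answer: 50492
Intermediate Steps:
Y = -20 (Y = 10*(-2) = -20)
C(z, k) = 20/3 (C(z, k) = -4*(-5)/3 = -1/3*(-20) = 20/3)
t(J) = -6 + 2*J*(-20 + J) (t(J) = -6 + (J + J)*(J - 20) = -6 + (2*J)*(-20 + J) = -6 + 2*J*(-20 + J))
(-315 + v(-2, C(-2, -2)))*t(15) = (-315 + (-2 - 1*20/3))*(-6 - 40*15 + 2*15**2) = (-315 + (-2 - 20/3))*(-6 - 600 + 2*225) = (-315 - 26/3)*(-6 - 600 + 450) = -971/3*(-156) = 50492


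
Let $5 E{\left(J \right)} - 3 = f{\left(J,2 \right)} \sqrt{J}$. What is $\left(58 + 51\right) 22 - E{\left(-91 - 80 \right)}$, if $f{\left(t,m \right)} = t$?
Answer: $\frac{11987}{5} + \frac{513 i \sqrt{19}}{5} \approx 2397.4 + 447.22 i$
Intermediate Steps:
$E{\left(J \right)} = \frac{3}{5} + \frac{J^{\frac{3}{2}}}{5}$ ($E{\left(J \right)} = \frac{3}{5} + \frac{J \sqrt{J}}{5} = \frac{3}{5} + \frac{J^{\frac{3}{2}}}{5}$)
$\left(58 + 51\right) 22 - E{\left(-91 - 80 \right)} = \left(58 + 51\right) 22 - \left(\frac{3}{5} + \frac{\left(-91 - 80\right)^{\frac{3}{2}}}{5}\right) = 109 \cdot 22 - \left(\frac{3}{5} + \frac{\left(-171\right)^{\frac{3}{2}}}{5}\right) = 2398 - \left(\frac{3}{5} + \frac{\left(-513\right) i \sqrt{19}}{5}\right) = 2398 - \left(\frac{3}{5} - \frac{513 i \sqrt{19}}{5}\right) = \frac{11987}{5} + \frac{513 i \sqrt{19}}{5}$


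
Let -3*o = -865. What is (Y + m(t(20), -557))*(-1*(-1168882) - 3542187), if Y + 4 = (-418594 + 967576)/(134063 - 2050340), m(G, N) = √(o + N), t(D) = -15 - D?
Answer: 590743662650/58069 - 2373305*I*√2418/3 ≈ 1.0173e+7 - 3.8901e+7*I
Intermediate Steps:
o = 865/3 (o = -⅓*(-865) = 865/3 ≈ 288.33)
m(G, N) = √(865/3 + N)
Y = -2738030/638759 (Y = -4 + (-418594 + 967576)/(134063 - 2050340) = -4 + 548982/(-1916277) = -4 + 548982*(-1/1916277) = -4 - 182994/638759 = -2738030/638759 ≈ -4.2865)
(Y + m(t(20), -557))*(-1*(-1168882) - 3542187) = (-2738030/638759 + √(2595 + 9*(-557))/3)*(-1*(-1168882) - 3542187) = (-2738030/638759 + √(2595 - 5013)/3)*(1168882 - 3542187) = (-2738030/638759 + √(-2418)/3)*(-2373305) = (-2738030/638759 + (I*√2418)/3)*(-2373305) = (-2738030/638759 + I*√2418/3)*(-2373305) = 590743662650/58069 - 2373305*I*√2418/3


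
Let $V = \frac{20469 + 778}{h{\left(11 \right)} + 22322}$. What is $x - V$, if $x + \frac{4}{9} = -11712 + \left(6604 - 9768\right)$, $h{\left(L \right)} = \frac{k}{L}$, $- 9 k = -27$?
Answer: $- \frac{32877632413}{2209905} \approx -14877.0$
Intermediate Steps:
$k = 3$ ($k = \left(- \frac{1}{9}\right) \left(-27\right) = 3$)
$h{\left(L \right)} = \frac{3}{L}$
$x = - \frac{133888}{9}$ ($x = - \frac{4}{9} + \left(-11712 + \left(6604 - 9768\right)\right) = - \frac{4}{9} - 14876 = - \frac{133888}{9} \approx -14876.0$)
$V = \frac{233717}{245545}$ ($V = \frac{20469 + 778}{\frac{3}{11} + 22322} = \frac{21247}{3 \cdot \frac{1}{11} + 22322} = \frac{21247}{\frac{3}{11} + 22322} = \frac{21247}{\frac{245545}{11}} = 21247 \cdot \frac{11}{245545} = \frac{233717}{245545} \approx 0.95183$)
$x - V = - \frac{133888}{9} - \frac{233717}{245545} = - \frac{32877632413}{2209905}$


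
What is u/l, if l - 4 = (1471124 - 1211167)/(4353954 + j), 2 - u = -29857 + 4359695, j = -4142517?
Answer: -915487534332/1105705 ≈ -8.2797e+5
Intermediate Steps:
u = -4329836 (u = 2 - (-29857 + 4359695) = 2 - 1*4329838 = 2 - 4329838 = -4329836)
l = 1105705/211437 (l = 4 + (1471124 - 1211167)/(4353954 - 4142517) = 4 + 259957/211437 = 1105705/211437 ≈ 5.2295)
u/l = -4329836/1105705/211437 = -4329836*211437/1105705 = -915487534332/1105705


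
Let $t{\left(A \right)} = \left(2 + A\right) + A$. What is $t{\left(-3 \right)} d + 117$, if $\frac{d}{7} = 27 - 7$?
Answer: $-443$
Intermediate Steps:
$t{\left(A \right)} = 2 + 2 A$
$d = 140$ ($d = 7 \left(27 - 7\right) = 7 \cdot 20 = 140$)
$t{\left(-3 \right)} d + 117 = \left(2 + 2 \left(-3\right)\right) 140 + 117 = \left(2 - 6\right) 140 + 117 = \left(-4\right) 140 + 117 = -560 + 117 = -443$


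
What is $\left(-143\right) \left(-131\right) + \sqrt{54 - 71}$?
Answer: $18733 + i \sqrt{17} \approx 18733.0 + 4.1231 i$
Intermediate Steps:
$\left(-143\right) \left(-131\right) + \sqrt{54 - 71} = 18733 + \sqrt{-17} = 18733 + i \sqrt{17}$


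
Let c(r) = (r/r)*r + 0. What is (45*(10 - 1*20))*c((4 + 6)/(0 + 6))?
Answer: -750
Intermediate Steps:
c(r) = r (c(r) = 1*r + 0 = r + 0 = r)
(45*(10 - 1*20))*c((4 + 6)/(0 + 6)) = (45*(10 - 1*20))*((4 + 6)/(0 + 6)) = (45*(10 - 20))*(10/6) = (45*(-10))*(10*(⅙)) = -450*5/3 = -750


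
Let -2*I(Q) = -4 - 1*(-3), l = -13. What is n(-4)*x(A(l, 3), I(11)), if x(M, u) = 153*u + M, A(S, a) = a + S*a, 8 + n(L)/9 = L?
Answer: -4374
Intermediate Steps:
n(L) = -72 + 9*L
I(Q) = ½ (I(Q) = -(-4 - 1*(-3))/2 = -(-4 + 3)/2 = -½*(-1) = ½)
x(M, u) = M + 153*u
n(-4)*x(A(l, 3), I(11)) = (-72 + 9*(-4))*(3*(1 - 13) + 153*(½)) = (-72 - 36)*(3*(-12) + 153/2) = -108*(-36 + 153/2) = -108*81/2 = -4374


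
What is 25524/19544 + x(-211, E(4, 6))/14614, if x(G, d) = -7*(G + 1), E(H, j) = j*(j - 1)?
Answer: 50217177/35702002 ≈ 1.4066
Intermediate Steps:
E(H, j) = j*(-1 + j)
x(G, d) = -7 - 7*G (x(G, d) = -7*(1 + G) = -7 - 7*G)
25524/19544 + x(-211, E(4, 6))/14614 = 25524/19544 + (-7 - 7*(-211))/14614 = 25524*(1/19544) + (-7 + 1477)*(1/14614) = 6381/4886 + 1470*(1/14614) = 6381/4886 + 735/7307 = 50217177/35702002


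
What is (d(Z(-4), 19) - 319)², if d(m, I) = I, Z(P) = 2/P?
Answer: 90000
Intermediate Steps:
(d(Z(-4), 19) - 319)² = (19 - 319)² = (-300)² = 90000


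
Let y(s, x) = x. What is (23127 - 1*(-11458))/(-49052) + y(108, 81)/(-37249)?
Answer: -1292229877/1827137948 ≈ -0.70724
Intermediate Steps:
(23127 - 1*(-11458))/(-49052) + y(108, 81)/(-37249) = (23127 - 1*(-11458))/(-49052) + 81/(-37249) = (23127 + 11458)*(-1/49052) + 81*(-1/37249) = 34585*(-1/49052) - 81/37249 = -34585/49052 - 81/37249 = -1292229877/1827137948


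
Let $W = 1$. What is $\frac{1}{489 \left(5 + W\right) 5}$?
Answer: $\frac{1}{14670} \approx 6.8166 \cdot 10^{-5}$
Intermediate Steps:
$\frac{1}{489 \left(5 + W\right) 5} = \frac{1}{489 \left(5 + 1\right) 5} = \frac{1}{489 \cdot 6 \cdot 5} = \frac{1}{489 \cdot 30} = \frac{1}{14670}$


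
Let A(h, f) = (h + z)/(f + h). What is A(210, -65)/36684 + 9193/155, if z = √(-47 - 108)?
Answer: 1629975143/27482430 + I*√155/5319180 ≈ 59.31 + 2.3406e-6*I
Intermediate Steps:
z = I*√155 (z = √(-155) = I*√155 ≈ 12.45*I)
A(h, f) = (h + I*√155)/(f + h)
A(210, -65)/36684 + 9193/155 = ((210 + I*√155)/(-65 + 210))/36684 + 9193/155 = ((210 + I*√155)/145)*(1/36684) + 9193*(1/155) = ((210 + I*√155)/145)*(1/36684) + 9193/155 = (42/29 + I*√155/145)*(1/36684) + 9193/155 = (7/177306 + I*√155/5319180) + 9193/155 = 1629975143/27482430 + I*√155/5319180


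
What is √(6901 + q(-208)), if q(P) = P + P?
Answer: √6485 ≈ 80.530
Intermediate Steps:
q(P) = 2*P
√(6901 + q(-208)) = √(6901 + 2*(-208)) = √(6901 - 416) = √6485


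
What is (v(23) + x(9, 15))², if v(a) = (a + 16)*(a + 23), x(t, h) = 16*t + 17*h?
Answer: 4809249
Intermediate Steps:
v(a) = (16 + a)*(23 + a)
(v(23) + x(9, 15))² = ((368 + 23² + 39*23) + (16*9 + 17*15))² = ((368 + 529 + 897) + (144 + 255))² = (1794 + 399)² = 2193² = 4809249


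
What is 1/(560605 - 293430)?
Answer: 1/267175 ≈ 3.7429e-6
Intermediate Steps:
1/(560605 - 293430) = 1/267175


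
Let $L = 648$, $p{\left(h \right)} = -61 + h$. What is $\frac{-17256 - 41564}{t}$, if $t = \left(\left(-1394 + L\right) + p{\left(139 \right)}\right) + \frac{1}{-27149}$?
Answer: $\frac{1596904180}{18135533} \approx 88.054$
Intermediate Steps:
$t = - \frac{18135533}{27149}$ ($t = \left(\left(-1394 + 648\right) + \left(-61 + 139\right)\right) + \frac{1}{-27149} = \left(-746 + 78\right) - \frac{1}{27149} = -668 - \frac{1}{27149} = - \frac{18135533}{27149} \approx -668.0$)
$\frac{-17256 - 41564}{t} = \frac{-17256 - 41564}{- \frac{18135533}{27149}} = \left(-17256 - 41564\right) \left(- \frac{27149}{18135533}\right) = \left(-58820\right) \left(- \frac{27149}{18135533}\right) = \frac{1596904180}{18135533}$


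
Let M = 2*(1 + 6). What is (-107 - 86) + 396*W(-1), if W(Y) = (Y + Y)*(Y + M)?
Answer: -10489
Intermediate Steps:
M = 14 (M = 2*7 = 14)
W(Y) = 2*Y*(14 + Y) (W(Y) = (Y + Y)*(Y + 14) = (2*Y)*(14 + Y) = 2*Y*(14 + Y))
(-107 - 86) + 396*W(-1) = (-107 - 86) + 396*(2*(-1)*(14 - 1)) = -193 + 396*(2*(-1)*13) = -193 + 396*(-26) = -193 - 10296 = -10489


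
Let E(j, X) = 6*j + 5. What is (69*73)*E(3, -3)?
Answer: 115851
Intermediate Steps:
E(j, X) = 5 + 6*j
(69*73)*E(3, -3) = (69*73)*(5 + 6*3) = 5037*(5 + 18) = 5037*23 = 115851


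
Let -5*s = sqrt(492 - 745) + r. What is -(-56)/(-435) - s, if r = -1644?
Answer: -143084/435 + I*sqrt(253)/5 ≈ -328.93 + 3.1812*I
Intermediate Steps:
s = 1644/5 - I*sqrt(253)/5 (s = -(sqrt(492 - 745) - 1644)/5 = -(sqrt(-253) - 1644)/5 = -(I*sqrt(253) - 1644)/5 = -(-1644 + I*sqrt(253))/5 = 1644/5 - I*sqrt(253)/5 ≈ 328.8 - 3.1812*I)
-(-56)/(-435) - s = -(-56)/(-435) - (1644/5 - I*sqrt(253)/5) = -(-56)*(-1)/435 + (-1644/5 + I*sqrt(253)/5) = -1*56/435 + (-1644/5 + I*sqrt(253)/5) = -56/435 + (-1644/5 + I*sqrt(253)/5) = -143084/435 + I*sqrt(253)/5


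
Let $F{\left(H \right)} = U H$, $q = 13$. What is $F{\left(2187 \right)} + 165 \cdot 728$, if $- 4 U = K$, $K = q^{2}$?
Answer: $\frac{110877}{4} \approx 27719.0$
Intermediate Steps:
$K = 169$ ($K = 13^{2} = 169$)
$U = - \frac{169}{4}$ ($U = \left(- \frac{1}{4}\right) 169 = - \frac{169}{4} \approx -42.25$)
$F{\left(H \right)} = - \frac{169 H}{4}$
$F{\left(2187 \right)} + 165 \cdot 728 = \left(- \frac{169}{4}\right) 2187 + 165 \cdot 728 = - \frac{369603}{4} + 120120 = \frac{110877}{4}$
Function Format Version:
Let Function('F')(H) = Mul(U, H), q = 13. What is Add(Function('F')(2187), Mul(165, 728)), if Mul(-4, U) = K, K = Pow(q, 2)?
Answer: Rational(110877, 4) ≈ 27719.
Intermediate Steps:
K = 169 (K = Pow(13, 2) = 169)
U = Rational(-169, 4) (U = Mul(Rational(-1, 4), 169) = Rational(-169, 4) ≈ -42.250)
Function('F')(H) = Mul(Rational(-169, 4), H)
Add(Function('F')(2187), Mul(165, 728)) = Add(Mul(Rational(-169, 4), 2187), Mul(165, 728)) = Add(Rational(-369603, 4), 120120) = Rational(110877, 4)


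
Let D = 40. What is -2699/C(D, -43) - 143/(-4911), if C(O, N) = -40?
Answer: 13260509/196440 ≈ 67.504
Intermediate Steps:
-2699/C(D, -43) - 143/(-4911) = -2699/(-40) - 143/(-4911) = -2699*(-1/40) - 143*(-1/4911) = 2699/40 + 143/4911 = 13260509/196440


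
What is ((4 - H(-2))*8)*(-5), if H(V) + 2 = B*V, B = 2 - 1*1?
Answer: -320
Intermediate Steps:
B = 1 (B = 2 - 1 = 1)
H(V) = -2 + V (H(V) = -2 + 1*V = -2 + V)
((4 - H(-2))*8)*(-5) = ((4 - (-2 - 2))*8)*(-5) = ((4 - 1*(-4))*8)*(-5) = ((4 + 4)*8)*(-5) = (8*8)*(-5) = 64*(-5) = -320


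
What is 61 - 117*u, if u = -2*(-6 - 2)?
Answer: -1811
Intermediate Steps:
u = 16 (u = -2*(-8) = 16)
61 - 117*u = 61 - 117*16 = 61 - 1872 = -1811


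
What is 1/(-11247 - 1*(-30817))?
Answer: 1/19570 ≈ 5.1099e-5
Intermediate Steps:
1/(-11247 - 1*(-30817)) = 1/(-11247 + 30817) = 1/19570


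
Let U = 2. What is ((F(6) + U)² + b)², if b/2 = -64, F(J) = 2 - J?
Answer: 15376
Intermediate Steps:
b = -128 (b = 2*(-64) = -128)
((F(6) + U)² + b)² = (((2 - 1*6) + 2)² - 128)² = (((2 - 6) + 2)² - 128)² = ((-4 + 2)² - 128)² = ((-2)² - 128)² = (4 - 128)² = (-124)² = 15376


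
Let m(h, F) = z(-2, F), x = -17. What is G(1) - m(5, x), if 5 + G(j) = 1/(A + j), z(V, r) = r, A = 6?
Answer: 85/7 ≈ 12.143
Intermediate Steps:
m(h, F) = F
G(j) = -5 + 1/(6 + j)
G(1) - m(5, x) = (-29 - 5*1)/(6 + 1) - 1*(-17) = (-29 - 5)/7 + 17 = (⅐)*(-34) + 17 = -34/7 + 17 = 85/7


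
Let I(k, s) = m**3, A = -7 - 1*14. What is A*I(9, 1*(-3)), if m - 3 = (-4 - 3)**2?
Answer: -2952768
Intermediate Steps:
A = -21 (A = -7 - 14 = -21)
m = 52 (m = 3 + (-4 - 3)**2 = 3 + (-7)**2 = 3 + 49 = 52)
I(k, s) = 140608 (I(k, s) = 52**3 = 140608)
A*I(9, 1*(-3)) = -21*140608 = -2952768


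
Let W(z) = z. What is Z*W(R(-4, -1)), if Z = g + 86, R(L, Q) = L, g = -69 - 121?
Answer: 416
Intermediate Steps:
g = -190
Z = -104 (Z = -190 + 86 = -104)
Z*W(R(-4, -1)) = -104*(-4) = 416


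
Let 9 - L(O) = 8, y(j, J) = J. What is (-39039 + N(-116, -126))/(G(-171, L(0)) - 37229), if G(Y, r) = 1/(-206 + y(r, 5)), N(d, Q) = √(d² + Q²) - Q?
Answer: 7821513/7483030 - 201*√7333/3741515 ≈ 1.0406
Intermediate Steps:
L(O) = 1 (L(O) = 9 - 1*8 = 9 - 8 = 1)
N(d, Q) = √(Q² + d²) - Q
G(Y, r) = -1/201 (G(Y, r) = 1/(-206 + 5) = 1/(-201) = -1/201)
(-39039 + N(-116, -126))/(G(-171, L(0)) - 37229) = (-39039 + (√((-126)² + (-116)²) - 1*(-126)))/(-1/201 - 37229) = (-39039 + (√(15876 + 13456) + 126))/(-7483030/201) = (-39039 + (√29332 + 126))*(-201/7483030) = (-39039 + (2*√7333 + 126))*(-201/7483030) = (-39039 + (126 + 2*√7333))*(-201/7483030) = (-38913 + 2*√7333)*(-201/7483030) = 7821513/7483030 - 201*√7333/3741515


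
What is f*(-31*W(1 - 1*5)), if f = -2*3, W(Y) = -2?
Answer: -372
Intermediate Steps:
f = -6
f*(-31*W(1 - 1*5)) = -(-186)*(-2) = -6*62 = -372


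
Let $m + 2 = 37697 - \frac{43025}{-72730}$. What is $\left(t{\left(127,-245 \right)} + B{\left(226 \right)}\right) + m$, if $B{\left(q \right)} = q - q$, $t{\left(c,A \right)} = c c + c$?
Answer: $\frac{784779851}{14546} \approx 53952.0$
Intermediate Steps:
$t{\left(c,A \right)} = c + c^{2}$ ($t{\left(c,A \right)} = c^{2} + c = c + c^{2}$)
$B{\left(q \right)} = 0$
$m = \frac{548320075}{14546}$ ($m = -2 + \left(37697 - \frac{43025}{-72730}\right) = -2 + \left(37697 - 43025 \left(- \frac{1}{72730}\right)\right) = -2 + \left(37697 - - \frac{8605}{14546}\right) = -2 + \left(37697 + \frac{8605}{14546}\right) = -2 + \frac{548349167}{14546} = \frac{548320075}{14546} \approx 37696.0$)
$\left(t{\left(127,-245 \right)} + B{\left(226 \right)}\right) + m = \left(127 \left(1 + 127\right) + 0\right) + \frac{548320075}{14546} = \left(127 \cdot 128 + 0\right) + \frac{548320075}{14546} = \left(16256 + 0\right) + \frac{548320075}{14546} = 16256 + \frac{548320075}{14546} = \frac{784779851}{14546}$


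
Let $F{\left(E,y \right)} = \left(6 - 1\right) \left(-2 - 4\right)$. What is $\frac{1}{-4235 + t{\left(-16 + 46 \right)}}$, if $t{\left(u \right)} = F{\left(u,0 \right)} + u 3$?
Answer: $- \frac{1}{4175} \approx -0.00023952$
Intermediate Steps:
$F{\left(E,y \right)} = -30$ ($F{\left(E,y \right)} = 5 \left(-6\right) = -30$)
$t{\left(u \right)} = -30 + 3 u$ ($t{\left(u \right)} = -30 + u 3 = -30 + 3 u$)
$\frac{1}{-4235 + t{\left(-16 + 46 \right)}} = \frac{1}{-4235 - \left(30 - 3 \left(-16 + 46\right)\right)} = \frac{1}{-4235 + \left(-30 + 3 \cdot 30\right)} = \frac{1}{-4235 + \left(-30 + 90\right)} = \frac{1}{-4235 + 60} = \frac{1}{-4175} = - \frac{1}{4175}$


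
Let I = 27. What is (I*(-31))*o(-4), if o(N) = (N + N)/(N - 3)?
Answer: -6696/7 ≈ -956.57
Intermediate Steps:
o(N) = 2*N/(-3 + N) (o(N) = (2*N)/(-3 + N) = 2*N/(-3 + N))
(I*(-31))*o(-4) = (27*(-31))*(2*(-4)/(-3 - 4)) = -1674*(-4)/(-7) = -1674*(-4)*(-1)/7 = -837*8/7 = -6696/7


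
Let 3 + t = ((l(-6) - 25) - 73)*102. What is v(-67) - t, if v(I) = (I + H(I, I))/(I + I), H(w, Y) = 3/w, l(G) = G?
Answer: 47635025/4489 ≈ 10612.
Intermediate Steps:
t = -10611 (t = -3 + ((-6 - 25) - 73)*102 = -3 + (-31 - 73)*102 = -3 - 104*102 = -3 - 10608 = -10611)
v(I) = (I + 3/I)/(2*I) (v(I) = (I + 3/I)/(I + I) = (I + 3/I)/((2*I)) = (I + 3/I)*(1/(2*I)) = (I + 3/I)/(2*I))
v(-67) - t = (½)*(3 + (-67)²)/(-67)² - 1*(-10611) = (½)*(1/4489)*(3 + 4489) + 10611 = (½)*(1/4489)*4492 + 10611 = 2246/4489 + 10611 = 47635025/4489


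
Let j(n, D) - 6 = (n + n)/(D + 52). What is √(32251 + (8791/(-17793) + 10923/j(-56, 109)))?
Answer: √17963592304403154/723582 ≈ 185.23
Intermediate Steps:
j(n, D) = 6 + 2*n/(52 + D) (j(n, D) = 6 + (n + n)/(D + 52) = 6 + (2*n)/(52 + D) = 6 + 2*n/(52 + D))
√(32251 + (8791/(-17793) + 10923/j(-56, 109))) = √(32251 + (8791/(-17793) + 10923/((2*(156 - 56 + 3*109)/(52 + 109))))) = √(32251 + (8791*(-1/17793) + 10923/((2*(156 - 56 + 327)/161)))) = √(32251 + (-8791/17793 + 10923/((2*(1/161)*427)))) = √(32251 + (-8791/17793 + 10923/(122/23))) = √(32251 + (-8791/17793 + 10923*(23/122))) = √(32251 + (-8791/17793 + 251229/122)) = √(32251 + 4469045095/2170746) = √(74477774341/2170746) = √17963592304403154/723582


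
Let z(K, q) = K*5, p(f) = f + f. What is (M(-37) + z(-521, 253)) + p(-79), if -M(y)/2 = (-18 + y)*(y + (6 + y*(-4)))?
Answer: 10107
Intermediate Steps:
p(f) = 2*f
z(K, q) = 5*K
M(y) = -2*(-18 + y)*(6 - 3*y) (M(y) = -2*(-18 + y)*(y + (6 + y*(-4))) = -2*(-18 + y)*(y + (6 - 4*y)) = -2*(-18 + y)*(6 - 3*y))
(M(-37) + z(-521, 253)) + p(-79) = ((216 - 120*(-37) + 6*(-37)**2) + 5*(-521)) + 2*(-79) = ((216 + 4440 + 6*1369) - 2605) - 158 = ((216 + 4440 + 8214) - 2605) - 158 = (12870 - 2605) - 158 = 10265 - 158 = 10107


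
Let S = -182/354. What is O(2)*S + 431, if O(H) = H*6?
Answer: 25065/59 ≈ 424.83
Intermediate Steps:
O(H) = 6*H
S = -91/177 (S = -182*1/354 = -91/177 ≈ -0.51412)
O(2)*S + 431 = (6*2)*(-91/177) + 431 = 12*(-91/177) + 431 = -364/59 + 431 = 25065/59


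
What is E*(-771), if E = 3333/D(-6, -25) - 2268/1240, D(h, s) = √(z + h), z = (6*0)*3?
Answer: 437157/310 + 856581*I*√6/2 ≈ 1410.2 + 1.0491e+6*I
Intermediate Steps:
z = 0 (z = 0*3 = 0)
D(h, s) = √h (D(h, s) = √(0 + h) = √h)
E = -567/310 - 1111*I*√6/2 (E = 3333/(√(-6)) - 2268/1240 = 3333/((I*√6)) - 2268*1/1240 = 3333*(-I*√6/6) - 567/310 = -1111*I*√6/2 - 567/310 = -567/310 - 1111*I*√6/2 ≈ -1.829 - 1360.7*I)
E*(-771) = (-567/310 - 1111*I*√6/2)*(-771) = 437157/310 + 856581*I*√6/2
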